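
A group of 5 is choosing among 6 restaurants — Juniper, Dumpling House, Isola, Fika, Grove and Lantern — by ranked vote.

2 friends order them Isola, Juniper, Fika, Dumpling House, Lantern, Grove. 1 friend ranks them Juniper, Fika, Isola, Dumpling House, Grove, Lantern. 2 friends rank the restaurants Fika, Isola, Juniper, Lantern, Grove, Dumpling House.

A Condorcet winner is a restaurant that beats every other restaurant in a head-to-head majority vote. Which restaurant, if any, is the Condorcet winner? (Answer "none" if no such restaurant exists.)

Head-to-head results (5 friends):
Juniper vs Dumpling House: 2+1+2 = 5 for Juniper, 0 for Dumpling House — Juniper by 5–0.
Juniper–Isola: Isola 4–1.
Juniper vs Fika: Juniper preferred on 2+1 = 3 ballots; Juniper wins 3–2.
Juniper vs Grove: 2+1+2 = 5 for Juniper, 0 for Grove — Juniper by 5–0.
Juniper vs Lantern: Juniper preferred on 2+1+2 = 5 ballots; Juniper wins 5–0.
Dumpling House vs Isola: 0 for Dumpling House, 5 for Isola — Isola by 5–0.
Dumpling House vs Fika: Fika wins 5–0.
Dumpling House vs Grove: 3 to 2, Dumpling House.
Dumpling House vs Lantern: Dumpling House, 3–2.
Isola–Fika: Fika 3–2.
Isola–Grove: Isola 5–0.
Isola vs Lantern: 5 to 0, Isola.
Fika vs Grove: Fika is ranked higher on 2+1+2 = 5 ballots, Grove on 0. Fika wins 5–0.
Fika–Lantern: Fika 5–0.
Grove vs Lantern: 1 to 4, Lantern.
Every restaurant loses at least once (Juniper loses to Isola; Dumpling House loses to Juniper; Isola loses to Fika; Fika loses to Juniper; Grove loses to Juniper; Lantern loses to Juniper). The majority relation contains the cycle Juniper → Fika → Isola → Juniper, so there is no Condorcet winner.

none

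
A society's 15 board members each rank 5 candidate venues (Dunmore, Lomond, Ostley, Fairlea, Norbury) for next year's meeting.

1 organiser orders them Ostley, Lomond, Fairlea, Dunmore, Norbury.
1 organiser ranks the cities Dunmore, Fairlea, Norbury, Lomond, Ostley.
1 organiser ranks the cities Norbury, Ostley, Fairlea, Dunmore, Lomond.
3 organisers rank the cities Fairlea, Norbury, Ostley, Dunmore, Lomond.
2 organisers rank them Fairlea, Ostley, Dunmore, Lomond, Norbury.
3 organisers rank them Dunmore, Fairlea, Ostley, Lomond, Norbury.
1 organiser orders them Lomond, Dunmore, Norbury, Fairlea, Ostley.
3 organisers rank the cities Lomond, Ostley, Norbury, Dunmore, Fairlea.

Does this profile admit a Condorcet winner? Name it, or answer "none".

none

Check each pair by majority over 15 ballots:
Dunmore vs Lomond: Dunmore wins 10–5.
Dunmore vs Ostley: Ostley, 10–5.
Dunmore–Fairlea: Dunmore 8–7.
Dunmore–Norbury: Dunmore 8–7.
Lomond vs Ostley: Ostley, 10–5.
Lomond vs Fairlea: Lomond is ranked higher on 1+1+3 = 5 ballots, Fairlea on 10. Fairlea wins 10–5.
Lomond vs Norbury: Lomond wins 10–5.
Ostley vs Fairlea: 5 to 10, Fairlea.
Ostley–Norbury: Ostley 9–6.
Fairlea vs Norbury: 10 to 5, Fairlea.
No city is unbeaten: Dunmore loses to Ostley; Lomond loses to Dunmore; Ostley loses to Fairlea; Fairlea loses to Dunmore; Norbury loses to Dunmore. In particular Dunmore beats Fairlea beats Ostley beats Dunmore is a majority cycle — no Condorcet winner exists.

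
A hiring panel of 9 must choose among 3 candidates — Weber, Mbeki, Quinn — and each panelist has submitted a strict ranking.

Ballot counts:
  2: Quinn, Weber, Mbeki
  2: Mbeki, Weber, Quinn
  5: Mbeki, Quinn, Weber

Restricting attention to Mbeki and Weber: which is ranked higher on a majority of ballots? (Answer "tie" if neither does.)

Mbeki

Ballots ranking Mbeki above Weber: 2 + 5 = 7.
Ballots ranking Weber above Mbeki: 9 − 7 = 2.
Mbeki wins the head-to-head 7–2.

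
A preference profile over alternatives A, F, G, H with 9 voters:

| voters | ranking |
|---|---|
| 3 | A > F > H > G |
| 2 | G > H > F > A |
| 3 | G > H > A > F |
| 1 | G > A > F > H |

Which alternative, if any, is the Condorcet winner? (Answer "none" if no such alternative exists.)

Head-to-head results (9 voters):
A vs F: 3+3+1 = 7 for A, 2 for F — A by 7–2.
A vs G: 3 to 6, G.
A vs H: 4 to 5, H.
F vs G: F is ranked higher on 3 ballots, G on 6. G wins 6–3.
F vs H: F preferred on 3+1 = 4 ballots; H wins 5–4.
G vs H: 6 to 3, G.
Only G has no losses; G is the Condorcet winner.

G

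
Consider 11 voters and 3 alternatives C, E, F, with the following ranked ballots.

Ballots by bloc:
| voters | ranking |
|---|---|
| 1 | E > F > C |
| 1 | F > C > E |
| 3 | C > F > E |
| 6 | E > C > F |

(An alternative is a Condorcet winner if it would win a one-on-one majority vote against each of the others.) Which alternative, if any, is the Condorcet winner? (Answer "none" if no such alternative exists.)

E

Head-to-head results (11 voters):
C vs E: E, 7–4.
C vs F: C wins 9–2.
E vs F: E wins 7–4.
E wins every pairwise contest, so E is the Condorcet winner.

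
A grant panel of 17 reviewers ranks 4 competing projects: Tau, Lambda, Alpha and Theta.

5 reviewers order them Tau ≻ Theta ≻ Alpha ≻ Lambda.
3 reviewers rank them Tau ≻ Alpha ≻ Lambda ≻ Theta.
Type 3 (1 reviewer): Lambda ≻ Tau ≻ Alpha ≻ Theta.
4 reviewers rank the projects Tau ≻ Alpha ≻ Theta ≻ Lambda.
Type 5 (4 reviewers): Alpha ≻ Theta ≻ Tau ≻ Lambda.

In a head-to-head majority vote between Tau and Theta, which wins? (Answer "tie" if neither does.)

Ballots ranking Tau above Theta: 5 + 3 + 1 + 4 = 13.
Ballots ranking Theta above Tau: 17 − 13 = 4.
Tau wins the head-to-head 13–4.

Tau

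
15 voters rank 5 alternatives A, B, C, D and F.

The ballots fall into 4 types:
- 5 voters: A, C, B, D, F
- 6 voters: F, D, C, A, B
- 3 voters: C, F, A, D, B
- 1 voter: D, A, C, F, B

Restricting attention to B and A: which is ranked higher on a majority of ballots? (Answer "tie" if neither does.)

No ballot ranks B above A: 0.
Ballots ranking A above B: 15 − 0 = 15.
A wins the head-to-head 15–0.

A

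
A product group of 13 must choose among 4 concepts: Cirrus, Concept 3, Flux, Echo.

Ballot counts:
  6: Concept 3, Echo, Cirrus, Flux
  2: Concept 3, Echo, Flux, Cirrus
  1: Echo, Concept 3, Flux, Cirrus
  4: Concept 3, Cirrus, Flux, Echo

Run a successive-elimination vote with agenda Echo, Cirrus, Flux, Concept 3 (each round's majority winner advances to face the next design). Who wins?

Round 1: Echo vs Cirrus — 9–4, Echo advances.
Round 2: Echo vs Flux — 9–4, Echo advances.
Round 3: Echo vs Concept 3 — 1–12, Concept 3 advances.
The agenda winner is Concept 3.

Concept 3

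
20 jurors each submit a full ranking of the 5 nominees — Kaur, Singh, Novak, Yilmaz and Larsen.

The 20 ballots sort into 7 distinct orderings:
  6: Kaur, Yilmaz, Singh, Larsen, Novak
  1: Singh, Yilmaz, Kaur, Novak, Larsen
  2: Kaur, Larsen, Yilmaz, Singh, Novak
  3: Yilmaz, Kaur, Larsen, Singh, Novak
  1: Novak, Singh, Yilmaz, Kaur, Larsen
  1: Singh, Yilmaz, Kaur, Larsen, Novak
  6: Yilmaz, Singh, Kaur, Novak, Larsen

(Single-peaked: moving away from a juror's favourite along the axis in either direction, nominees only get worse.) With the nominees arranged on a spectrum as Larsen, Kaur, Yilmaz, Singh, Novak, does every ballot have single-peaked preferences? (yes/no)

Axis positions: Larsen=1, Kaur=2, Yilmaz=3, Singh=4, Novak=5.
Type 1 (peak Kaur at position 2): ranking walks positions 2-3-4-1-5, expanding outward from the peak — single-peaked.
Type 2 (peak Singh at position 4): ranking walks positions 4-3-2-5-1, expanding outward from the peak — single-peaked.
Type 3 (peak Kaur at position 2): ranking walks positions 2-1-3-4-5, expanding outward from the peak — single-peaked.
Type 4 (peak Yilmaz at position 3): ranking walks positions 3-2-1-4-5, expanding outward from the peak — single-peaked.
Type 5 (peak Novak at position 5): ranking walks positions 5-4-3-2-1, expanding outward from the peak — single-peaked.
Type 6 (peak Singh at position 4): ranking walks positions 4-3-2-1-5, expanding outward from the peak — single-peaked.
Type 7 (peak Yilmaz at position 3): ranking walks positions 3-4-2-5-1, expanding outward from the peak — single-peaked.
Every ranking is single-peaked on this axis.

yes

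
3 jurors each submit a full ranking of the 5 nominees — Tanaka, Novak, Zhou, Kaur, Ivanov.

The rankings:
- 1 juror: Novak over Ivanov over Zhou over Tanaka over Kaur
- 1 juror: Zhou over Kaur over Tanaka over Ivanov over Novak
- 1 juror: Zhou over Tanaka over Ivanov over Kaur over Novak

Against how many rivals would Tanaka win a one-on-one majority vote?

Tanaka against each rival (3 jurors):
Tanaka vs Novak: Tanaka is ranked higher on 1+1 = 2 ballots, Novak on 1. Tanaka wins 2–1.
Tanaka–Zhou: Zhou 3–0.
Tanaka vs Kaur: Tanaka, 2–1.
Tanaka vs Ivanov: Tanaka preferred on 1+1 = 2 ballots; Tanaka wins 2–1.
Tanaka beats Novak, Kaur, Ivanov; loses to Zhou — 3 pairwise wins.

3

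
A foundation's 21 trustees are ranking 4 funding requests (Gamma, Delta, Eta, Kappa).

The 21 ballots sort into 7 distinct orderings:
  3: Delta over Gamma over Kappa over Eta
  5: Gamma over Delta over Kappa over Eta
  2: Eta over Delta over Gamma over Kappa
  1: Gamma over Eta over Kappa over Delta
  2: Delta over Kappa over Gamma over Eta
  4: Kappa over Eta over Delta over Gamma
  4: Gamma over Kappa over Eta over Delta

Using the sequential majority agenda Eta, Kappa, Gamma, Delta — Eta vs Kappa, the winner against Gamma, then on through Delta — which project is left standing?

Delta

Round 1: Eta vs Kappa — 3–18, Kappa advances.
Round 2: Kappa vs Gamma — 6–15, Gamma advances.
Round 3: Gamma vs Delta — 10–11, Delta advances.
Delta survives the agenda.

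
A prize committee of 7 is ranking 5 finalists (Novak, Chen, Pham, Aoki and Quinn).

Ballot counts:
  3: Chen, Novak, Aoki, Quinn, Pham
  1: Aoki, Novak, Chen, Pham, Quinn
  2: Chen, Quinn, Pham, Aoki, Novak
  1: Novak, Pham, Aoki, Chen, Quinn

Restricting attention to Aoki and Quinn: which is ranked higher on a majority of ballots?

Aoki

Ballots ranking Aoki above Quinn: 3 + 1 + 1 = 5.
Ballots ranking Quinn above Aoki: 7 − 5 = 2.
Aoki wins the head-to-head 5–2.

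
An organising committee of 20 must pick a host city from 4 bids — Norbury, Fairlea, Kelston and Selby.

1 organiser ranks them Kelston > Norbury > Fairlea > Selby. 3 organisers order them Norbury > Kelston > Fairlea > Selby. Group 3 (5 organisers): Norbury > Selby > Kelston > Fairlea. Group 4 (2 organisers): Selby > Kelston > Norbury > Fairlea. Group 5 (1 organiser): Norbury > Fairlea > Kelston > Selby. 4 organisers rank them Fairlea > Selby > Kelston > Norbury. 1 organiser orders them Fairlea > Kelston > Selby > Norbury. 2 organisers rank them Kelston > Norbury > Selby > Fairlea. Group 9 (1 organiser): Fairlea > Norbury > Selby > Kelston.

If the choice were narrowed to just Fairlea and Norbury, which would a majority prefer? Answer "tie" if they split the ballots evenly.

Ballots ranking Fairlea above Norbury: 4 + 1 + 1 = 6.
Ballots ranking Norbury above Fairlea: 20 − 6 = 14.
Norbury wins the head-to-head 14–6.

Norbury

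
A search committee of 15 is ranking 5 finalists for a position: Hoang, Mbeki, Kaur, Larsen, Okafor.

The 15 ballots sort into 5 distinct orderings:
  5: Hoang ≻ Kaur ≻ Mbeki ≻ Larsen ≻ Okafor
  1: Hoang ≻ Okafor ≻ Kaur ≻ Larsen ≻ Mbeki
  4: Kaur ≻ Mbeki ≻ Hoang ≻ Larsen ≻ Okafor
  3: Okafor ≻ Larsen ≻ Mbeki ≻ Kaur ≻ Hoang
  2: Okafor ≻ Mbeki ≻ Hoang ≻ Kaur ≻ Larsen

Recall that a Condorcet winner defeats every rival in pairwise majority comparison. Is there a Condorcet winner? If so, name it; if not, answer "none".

none

Head-to-head results (15 committee members):
Hoang vs Mbeki: Mbeki wins 9–6.
Hoang vs Kaur: Hoang wins 8–7.
Hoang vs Larsen: Hoang, 12–3.
Hoang–Okafor: Hoang 10–5.
Mbeki–Kaur: Kaur 10–5.
Mbeki–Larsen: Mbeki 11–4.
Mbeki–Okafor: Mbeki 9–6.
Kaur vs Larsen: Kaur wins 12–3.
Kaur vs Okafor: Kaur, 9–6.
Larsen vs Okafor: Larsen, 9–6.
Each candidate drops at least one matchup (Hoang loses to Mbeki; Mbeki loses to Kaur; Kaur loses to Hoang; Larsen loses to Hoang; Okafor loses to Hoang); the cycle Hoang beats Kaur beats Mbeki beats Hoang rules out a Condorcet winner.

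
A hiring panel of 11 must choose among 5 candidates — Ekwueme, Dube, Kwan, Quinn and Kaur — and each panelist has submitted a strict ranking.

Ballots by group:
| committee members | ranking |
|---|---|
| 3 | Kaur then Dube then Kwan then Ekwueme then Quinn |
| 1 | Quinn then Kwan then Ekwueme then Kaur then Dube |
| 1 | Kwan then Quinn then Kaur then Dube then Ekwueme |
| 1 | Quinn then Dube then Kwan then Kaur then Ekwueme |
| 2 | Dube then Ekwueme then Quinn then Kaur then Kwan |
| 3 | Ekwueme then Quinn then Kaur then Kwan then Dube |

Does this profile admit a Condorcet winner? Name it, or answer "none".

Check each pair by majority over 11 ballots:
Ekwueme vs Dube: 1+3 = 4 for Ekwueme, 7 for Dube — Dube by 7–4.
Ekwueme vs Kwan: 5 to 6, Kwan.
Ekwueme vs Quinn: 8 to 3, Ekwueme.
Ekwueme vs Kaur: 1+2+3 = 6 for Ekwueme, 5 for Kaur — Ekwueme by 6–5.
Dube vs Kwan: Dube is ranked higher on 3+1+2 = 6 ballots, Kwan on 5. Dube wins 6–5.
Dube vs Quinn: Dube is ranked higher on 3+2 = 5 ballots, Quinn on 6. Quinn wins 6–5.
Dube vs Kaur: Dube preferred on 1+2 = 3 ballots; Kaur wins 8–3.
Kwan vs Quinn: Kwan preferred on 3+1 = 4 ballots; Quinn wins 7–4.
Kwan vs Kaur: Kwan is ranked higher on 1+1+1 = 3 ballots, Kaur on 8. Kaur wins 8–3.
Quinn vs Kaur: Quinn is ranked higher on 1+1+1+2+3 = 8 ballots, Kaur on 3. Quinn wins 8–3.
Every candidate loses at least once (Ekwueme loses to Dube; Dube loses to Quinn; Kwan loses to Dube; Quinn loses to Ekwueme; Kaur loses to Ekwueme). The majority relation contains the cycle Ekwueme → Quinn → Dube → Ekwueme, so there is no Condorcet winner.

none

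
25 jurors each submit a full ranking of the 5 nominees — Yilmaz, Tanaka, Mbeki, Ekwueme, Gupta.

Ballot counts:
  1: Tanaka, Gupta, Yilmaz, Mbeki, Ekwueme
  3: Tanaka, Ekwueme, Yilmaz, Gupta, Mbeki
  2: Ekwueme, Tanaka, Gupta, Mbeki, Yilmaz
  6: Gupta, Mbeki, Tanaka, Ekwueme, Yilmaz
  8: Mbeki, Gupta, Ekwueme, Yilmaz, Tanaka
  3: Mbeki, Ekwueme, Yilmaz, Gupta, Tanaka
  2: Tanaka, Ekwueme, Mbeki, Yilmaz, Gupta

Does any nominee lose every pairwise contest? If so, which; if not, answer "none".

Yilmaz

Pairwise majorities:
Yilmaz vs Tanaka: Yilmaz preferred on 8+3 = 11 ballots; Tanaka wins 14–11.
Yilmaz vs Mbeki: Mbeki, 21–4.
Yilmaz vs Ekwueme: Ekwueme, 24–1.
Yilmaz vs Gupta: 3+3+2 = 8 for Yilmaz, 17 for Gupta — Gupta by 17–8.
Tanaka vs Mbeki: Tanaka is ranked higher on 1+3+2+2 = 8 ballots, Mbeki on 17. Mbeki wins 17–8.
Tanaka vs Ekwueme: Ekwueme wins 13–12.
Tanaka vs Gupta: 1+3+2+2 = 8 for Tanaka, 17 for Gupta — Gupta by 17–8.
Mbeki vs Ekwueme: Mbeki is ranked higher on 1+6+8+3 = 18 ballots, Ekwueme on 7. Mbeki wins 18–7.
Mbeki vs Gupta: Mbeki preferred on 8+3+2 = 13 ballots; Mbeki wins 13–12.
Ekwueme vs Gupta: Gupta wins 15–10.
Only Yilmaz has no wins; Yilmaz is the Condorcet loser.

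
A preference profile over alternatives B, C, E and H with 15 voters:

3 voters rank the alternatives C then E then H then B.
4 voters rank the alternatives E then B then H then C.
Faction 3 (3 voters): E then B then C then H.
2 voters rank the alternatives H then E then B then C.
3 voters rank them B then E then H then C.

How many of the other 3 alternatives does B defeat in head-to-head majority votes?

B against each rival (15 voters):
B vs C: B, 12–3.
B vs E: 3 to 12, E.
B vs H: B preferred on 4+3+3 = 10 ballots; B wins 10–5.
B beats C, H; loses to E — 2 pairwise wins.

2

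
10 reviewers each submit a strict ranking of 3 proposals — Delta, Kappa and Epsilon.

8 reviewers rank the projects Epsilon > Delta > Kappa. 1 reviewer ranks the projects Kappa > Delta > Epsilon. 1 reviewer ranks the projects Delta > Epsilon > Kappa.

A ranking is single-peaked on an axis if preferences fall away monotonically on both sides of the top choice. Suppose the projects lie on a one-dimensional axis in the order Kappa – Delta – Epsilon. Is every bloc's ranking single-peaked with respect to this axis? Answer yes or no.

yes

Axis positions: Kappa=1, Delta=2, Epsilon=3.
Bloc 1 (peak Epsilon at position 3): ranking walks positions 3-2-1, expanding outward from the peak — single-peaked.
Bloc 2 (peak Kappa at position 1): ranking walks positions 1-2-3, expanding outward from the peak — single-peaked.
Bloc 3 (peak Delta at position 2): ranking walks positions 2-3-1, expanding outward from the peak — single-peaked.
Every ranking is single-peaked on this axis.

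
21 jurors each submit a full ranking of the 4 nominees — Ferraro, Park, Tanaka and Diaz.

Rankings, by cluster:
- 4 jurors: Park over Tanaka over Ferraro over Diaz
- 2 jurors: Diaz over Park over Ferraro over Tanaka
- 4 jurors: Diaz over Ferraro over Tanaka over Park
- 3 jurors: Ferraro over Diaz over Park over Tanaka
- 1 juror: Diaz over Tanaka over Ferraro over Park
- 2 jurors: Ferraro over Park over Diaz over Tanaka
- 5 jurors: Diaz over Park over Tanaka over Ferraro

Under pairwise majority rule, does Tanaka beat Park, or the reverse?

Park

Ballots ranking Tanaka above Park: 4 + 1 = 5.
Ballots ranking Park above Tanaka: 21 − 5 = 16.
Park wins the head-to-head 16–5.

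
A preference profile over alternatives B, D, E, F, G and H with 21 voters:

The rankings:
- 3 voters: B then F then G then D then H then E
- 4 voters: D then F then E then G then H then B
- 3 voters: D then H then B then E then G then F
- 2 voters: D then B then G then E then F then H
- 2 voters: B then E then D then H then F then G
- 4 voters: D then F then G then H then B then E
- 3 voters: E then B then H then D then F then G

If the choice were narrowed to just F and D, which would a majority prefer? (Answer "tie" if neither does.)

D

Ballots ranking F above D: 3.
Ballots ranking D above F: 21 − 3 = 18.
D wins the head-to-head 18–3.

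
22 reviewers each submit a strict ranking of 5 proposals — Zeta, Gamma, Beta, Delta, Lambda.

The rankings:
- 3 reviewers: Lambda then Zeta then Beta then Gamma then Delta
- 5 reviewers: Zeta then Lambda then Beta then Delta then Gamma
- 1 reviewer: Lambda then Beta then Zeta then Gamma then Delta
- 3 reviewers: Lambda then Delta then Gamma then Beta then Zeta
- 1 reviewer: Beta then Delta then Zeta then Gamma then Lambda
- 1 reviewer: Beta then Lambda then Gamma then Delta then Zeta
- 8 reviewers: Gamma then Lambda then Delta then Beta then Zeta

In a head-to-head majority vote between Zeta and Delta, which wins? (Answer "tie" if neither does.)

Ballots ranking Zeta above Delta: 3 + 5 + 1 = 9.
Ballots ranking Delta above Zeta: 22 − 9 = 13.
Delta wins the head-to-head 13–9.

Delta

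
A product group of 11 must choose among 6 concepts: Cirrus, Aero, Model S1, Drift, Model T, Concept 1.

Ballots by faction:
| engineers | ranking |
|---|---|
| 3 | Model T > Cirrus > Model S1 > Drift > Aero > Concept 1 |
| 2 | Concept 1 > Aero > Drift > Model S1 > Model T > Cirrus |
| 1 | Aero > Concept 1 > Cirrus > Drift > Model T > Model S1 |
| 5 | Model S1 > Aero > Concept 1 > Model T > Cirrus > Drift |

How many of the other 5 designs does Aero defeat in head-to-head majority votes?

4

Aero against each rival (11 engineers):
Aero vs Cirrus: Aero preferred on 2+1+5 = 8 ballots; Aero wins 8–3.
Aero–Model S1: Model S1 8–3.
Aero vs Drift: Aero, 8–3.
Aero vs Model T: 2+1+5 = 8 for Aero, 3 for Model T — Aero by 8–3.
Aero vs Concept 1: Aero wins 9–2.
Aero beats Cirrus, Drift, Model T, Concept 1; loses to Model S1 — 4 pairwise wins.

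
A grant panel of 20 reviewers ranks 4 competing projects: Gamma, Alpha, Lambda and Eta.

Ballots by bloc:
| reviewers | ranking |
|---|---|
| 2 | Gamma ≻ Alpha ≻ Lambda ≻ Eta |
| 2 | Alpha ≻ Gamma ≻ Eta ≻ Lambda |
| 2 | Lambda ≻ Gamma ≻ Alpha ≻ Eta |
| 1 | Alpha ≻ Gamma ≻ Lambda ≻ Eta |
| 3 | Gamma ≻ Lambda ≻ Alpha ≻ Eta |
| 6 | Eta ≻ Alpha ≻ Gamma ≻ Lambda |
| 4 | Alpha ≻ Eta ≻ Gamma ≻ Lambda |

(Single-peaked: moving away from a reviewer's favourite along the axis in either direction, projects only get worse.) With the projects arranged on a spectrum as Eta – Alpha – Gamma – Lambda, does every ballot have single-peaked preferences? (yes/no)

yes

Axis positions: Eta=1, Alpha=2, Gamma=3, Lambda=4.
Bloc 1 (peak Gamma at position 3): ranking walks positions 3-2-4-1, expanding outward from the peak — single-peaked.
Bloc 2 (peak Alpha at position 2): ranking walks positions 2-3-1-4, expanding outward from the peak — single-peaked.
Bloc 3 (peak Lambda at position 4): ranking walks positions 4-3-2-1, expanding outward from the peak — single-peaked.
Bloc 4 (peak Alpha at position 2): ranking walks positions 2-3-4-1, expanding outward from the peak — single-peaked.
Bloc 5 (peak Gamma at position 3): ranking walks positions 3-4-2-1, expanding outward from the peak — single-peaked.
Bloc 6 (peak Eta at position 1): ranking walks positions 1-2-3-4, expanding outward from the peak — single-peaked.
Bloc 7 (peak Alpha at position 2): ranking walks positions 2-1-3-4, expanding outward from the peak — single-peaked.
Every ranking is single-peaked on this axis.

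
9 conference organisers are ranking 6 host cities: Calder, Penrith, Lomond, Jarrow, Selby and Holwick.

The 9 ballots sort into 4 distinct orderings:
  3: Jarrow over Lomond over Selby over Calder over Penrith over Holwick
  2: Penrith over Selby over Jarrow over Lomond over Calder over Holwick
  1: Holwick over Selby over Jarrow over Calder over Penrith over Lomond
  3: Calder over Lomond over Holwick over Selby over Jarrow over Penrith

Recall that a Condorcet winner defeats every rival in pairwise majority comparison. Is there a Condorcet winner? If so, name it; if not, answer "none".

Head-to-head results (9 organisers):
Calder vs Penrith: Calder wins 7–2.
Calder vs Lomond: Lomond wins 5–4.
Calder–Jarrow: Jarrow 6–3.
Calder vs Selby: Selby, 6–3.
Calder vs Holwick: Calder wins 8–1.
Penrith–Lomond: Lomond 6–3.
Penrith vs Jarrow: Jarrow wins 7–2.
Penrith–Selby: Selby 7–2.
Penrith–Holwick: Penrith 5–4.
Lomond–Jarrow: Jarrow 6–3.
Lomond vs Selby: Lomond, 6–3.
Lomond–Holwick: Lomond 8–1.
Jarrow–Selby: Selby 6–3.
Jarrow vs Holwick: Jarrow wins 5–4.
Selby vs Holwick: Selby wins 5–4.
No city is unbeaten: Calder loses to Lomond; Penrith loses to Calder; Lomond loses to Jarrow; Jarrow loses to Selby; Selby loses to Lomond; Holwick loses to Calder. In particular Lomond > Selby > Jarrow > Lomond is a majority cycle — no Condorcet winner exists.

none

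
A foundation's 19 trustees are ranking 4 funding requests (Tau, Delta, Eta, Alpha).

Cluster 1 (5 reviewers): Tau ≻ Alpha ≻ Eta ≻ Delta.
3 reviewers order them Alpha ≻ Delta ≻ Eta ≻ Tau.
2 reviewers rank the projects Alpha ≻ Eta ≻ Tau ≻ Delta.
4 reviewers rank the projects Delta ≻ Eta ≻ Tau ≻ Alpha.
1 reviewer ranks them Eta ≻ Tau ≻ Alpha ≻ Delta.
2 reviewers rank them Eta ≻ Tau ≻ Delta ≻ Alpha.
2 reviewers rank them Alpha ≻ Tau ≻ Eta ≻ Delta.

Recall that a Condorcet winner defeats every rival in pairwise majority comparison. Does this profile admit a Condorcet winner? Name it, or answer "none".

none

Pairwise majorities:
Tau vs Delta: 5+2+1+2+2 = 12 for Tau, 7 for Delta — Tau by 12–7.
Tau vs Eta: 5+2 = 7 for Tau, 12 for Eta — Eta by 12–7.
Tau vs Alpha: 12 to 7, Tau.
Delta–Eta: Eta 12–7.
Delta vs Alpha: Delta preferred on 4+2 = 6 ballots; Alpha wins 13–6.
Eta vs Alpha: 7 to 12, Alpha.
Every project loses at least once (Tau loses to Eta; Delta loses to Tau; Eta loses to Alpha; Alpha loses to Tau). The majority relation contains the cycle Tau > Alpha > Eta > Tau, so there is no Condorcet winner.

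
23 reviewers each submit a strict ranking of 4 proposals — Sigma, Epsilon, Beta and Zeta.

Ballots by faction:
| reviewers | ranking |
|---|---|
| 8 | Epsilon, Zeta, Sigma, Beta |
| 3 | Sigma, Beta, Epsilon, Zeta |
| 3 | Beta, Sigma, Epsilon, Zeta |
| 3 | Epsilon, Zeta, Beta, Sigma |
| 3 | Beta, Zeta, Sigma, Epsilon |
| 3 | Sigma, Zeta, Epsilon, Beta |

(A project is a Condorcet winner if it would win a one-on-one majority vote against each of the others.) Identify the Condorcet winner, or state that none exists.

none

Pairwise majorities:
Sigma vs Epsilon: Sigma preferred on 3+3+3+3 = 12 ballots; Sigma wins 12–11.
Sigma vs Beta: Sigma is ranked higher on 8+3+3 = 14 ballots, Beta on 9. Sigma wins 14–9.
Sigma vs Zeta: Zeta, 14–9.
Epsilon vs Beta: Epsilon is ranked higher on 8+3+3 = 14 ballots, Beta on 9. Epsilon wins 14–9.
Epsilon–Zeta: Epsilon 17–6.
Beta vs Zeta: Beta is ranked higher on 3+3+3 = 9 ballots, Zeta on 14. Zeta wins 14–9.
No project is unbeaten: Sigma loses to Zeta; Epsilon loses to Sigma; Beta loses to Sigma; Zeta loses to Epsilon. In particular Sigma → Epsilon → Zeta → Sigma is a majority cycle — no Condorcet winner exists.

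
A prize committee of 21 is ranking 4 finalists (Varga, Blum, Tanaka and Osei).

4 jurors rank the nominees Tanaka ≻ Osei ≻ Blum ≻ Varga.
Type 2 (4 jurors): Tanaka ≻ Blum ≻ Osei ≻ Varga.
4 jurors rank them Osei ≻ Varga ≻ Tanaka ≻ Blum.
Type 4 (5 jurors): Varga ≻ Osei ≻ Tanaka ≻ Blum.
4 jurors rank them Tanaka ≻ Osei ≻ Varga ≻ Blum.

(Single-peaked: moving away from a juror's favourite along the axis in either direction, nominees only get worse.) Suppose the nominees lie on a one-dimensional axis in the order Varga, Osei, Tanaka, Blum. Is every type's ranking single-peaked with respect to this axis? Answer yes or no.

yes

Axis positions: Varga=1, Osei=2, Tanaka=3, Blum=4.
Type 1 (peak Tanaka at position 3): ranking walks positions 3-2-4-1, expanding outward from the peak — single-peaked.
Type 2 (peak Tanaka at position 3): ranking walks positions 3-4-2-1, expanding outward from the peak — single-peaked.
Type 3 (peak Osei at position 2): ranking walks positions 2-1-3-4, expanding outward from the peak — single-peaked.
Type 4 (peak Varga at position 1): ranking walks positions 1-2-3-4, expanding outward from the peak — single-peaked.
Type 5 (peak Tanaka at position 3): ranking walks positions 3-2-1-4, expanding outward from the peak — single-peaked.
Every ranking is single-peaked on this axis.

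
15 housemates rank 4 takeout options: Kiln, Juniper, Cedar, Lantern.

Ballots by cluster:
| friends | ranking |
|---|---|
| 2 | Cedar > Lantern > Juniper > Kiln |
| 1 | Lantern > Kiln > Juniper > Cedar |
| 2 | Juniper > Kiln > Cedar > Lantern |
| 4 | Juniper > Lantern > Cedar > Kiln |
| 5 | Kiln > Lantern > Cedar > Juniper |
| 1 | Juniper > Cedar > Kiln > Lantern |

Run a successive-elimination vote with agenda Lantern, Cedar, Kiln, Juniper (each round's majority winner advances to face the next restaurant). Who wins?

Juniper

Round 1: Lantern vs Cedar — 10–5, Lantern advances.
Round 2: Lantern vs Kiln — 7–8, Kiln advances.
Round 3: Kiln vs Juniper — 6–9, Juniper advances.
The agenda winner is Juniper.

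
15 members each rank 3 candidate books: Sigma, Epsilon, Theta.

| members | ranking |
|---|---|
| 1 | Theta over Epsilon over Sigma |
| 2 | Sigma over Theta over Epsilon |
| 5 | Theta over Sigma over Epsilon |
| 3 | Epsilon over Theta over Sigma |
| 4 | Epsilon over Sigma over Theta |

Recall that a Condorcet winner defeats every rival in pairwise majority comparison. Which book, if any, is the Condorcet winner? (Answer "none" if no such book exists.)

Theta

Check each pair by majority over 15 ballots:
Sigma vs Epsilon: Sigma preferred on 2+5 = 7 ballots; Epsilon wins 8–7.
Sigma vs Theta: Sigma preferred on 2+4 = 6 ballots; Theta wins 9–6.
Epsilon vs Theta: Epsilon is ranked higher on 3+4 = 7 ballots, Theta on 8. Theta wins 8–7.
Theta defeats every rival head-to-head and is the Condorcet winner.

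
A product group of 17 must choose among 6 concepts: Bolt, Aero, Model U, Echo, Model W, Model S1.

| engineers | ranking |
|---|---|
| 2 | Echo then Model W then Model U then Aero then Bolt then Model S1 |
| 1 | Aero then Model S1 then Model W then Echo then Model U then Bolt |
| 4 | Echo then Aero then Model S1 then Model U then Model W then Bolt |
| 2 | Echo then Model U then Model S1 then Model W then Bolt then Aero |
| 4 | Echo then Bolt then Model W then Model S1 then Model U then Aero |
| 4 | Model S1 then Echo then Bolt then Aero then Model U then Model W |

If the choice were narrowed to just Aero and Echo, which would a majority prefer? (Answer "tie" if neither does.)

Echo

Ballots ranking Aero above Echo: 1.
Ballots ranking Echo above Aero: 17 − 1 = 16.
Echo wins the head-to-head 16–1.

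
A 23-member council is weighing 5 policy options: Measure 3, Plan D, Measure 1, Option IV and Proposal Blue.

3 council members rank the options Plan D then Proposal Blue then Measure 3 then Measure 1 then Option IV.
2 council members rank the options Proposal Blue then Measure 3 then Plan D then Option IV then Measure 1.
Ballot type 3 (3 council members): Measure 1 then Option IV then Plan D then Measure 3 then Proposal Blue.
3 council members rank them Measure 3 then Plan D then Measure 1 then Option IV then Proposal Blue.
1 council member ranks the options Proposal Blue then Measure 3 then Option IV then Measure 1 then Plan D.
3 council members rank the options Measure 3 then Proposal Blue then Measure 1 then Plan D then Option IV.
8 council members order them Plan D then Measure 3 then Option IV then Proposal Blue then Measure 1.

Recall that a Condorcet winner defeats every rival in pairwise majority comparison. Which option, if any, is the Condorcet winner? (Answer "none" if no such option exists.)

Plan D

Head-to-head results (23 council members):
Measure 3 vs Plan D: Measure 3 is ranked higher on 2+3+1+3 = 9 ballots, Plan D on 14. Plan D wins 14–9.
Measure 3 vs Measure 1: Measure 3 is ranked higher on 3+2+3+1+3+8 = 20 ballots, Measure 1 on 3. Measure 3 wins 20–3.
Measure 3 vs Option IV: Measure 3 preferred on 3+2+3+1+3+8 = 20 ballots; Measure 3 wins 20–3.
Measure 3 vs Proposal Blue: 3+3+3+8 = 17 for Measure 3, 6 for Proposal Blue — Measure 3 by 17–6.
Plan D vs Measure 1: Plan D is ranked higher on 3+2+3+8 = 16 ballots, Measure 1 on 7. Plan D wins 16–7.
Plan D vs Option IV: 19 to 4, Plan D.
Plan D vs Proposal Blue: 17 to 6, Plan D.
Measure 1 vs Option IV: Measure 1 is ranked higher on 3+3+3+3 = 12 ballots, Option IV on 11. Measure 1 wins 12–11.
Measure 1 vs Proposal Blue: Measure 1 preferred on 3+3 = 6 ballots; Proposal Blue wins 17–6.
Option IV vs Proposal Blue: 3+3+8 = 14 for Option IV, 9 for Proposal Blue — Option IV by 14–9.
Plan D wins every pairwise contest, so Plan D is the Condorcet winner.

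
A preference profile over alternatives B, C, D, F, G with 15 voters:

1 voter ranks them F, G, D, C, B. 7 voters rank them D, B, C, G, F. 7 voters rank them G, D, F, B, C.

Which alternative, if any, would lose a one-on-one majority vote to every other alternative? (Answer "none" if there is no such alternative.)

Pairwise majorities:
B vs C: B, 14–1.
B–D: D 15–0.
B vs F: F wins 8–7.
B vs G: 7 to 8, G.
C vs D: D, 15–0.
C vs F: C is ranked higher on 7 ballots, F on 8. F wins 8–7.
C–G: G 8–7.
D vs F: D is ranked higher on 7+7 = 14 ballots, F on 1. D wins 14–1.
D vs G: D is ranked higher on 7 ballots, G on 8. G wins 8–7.
F vs G: G, 14–1.
C is beaten in every head-to-head and is the Condorcet loser.

C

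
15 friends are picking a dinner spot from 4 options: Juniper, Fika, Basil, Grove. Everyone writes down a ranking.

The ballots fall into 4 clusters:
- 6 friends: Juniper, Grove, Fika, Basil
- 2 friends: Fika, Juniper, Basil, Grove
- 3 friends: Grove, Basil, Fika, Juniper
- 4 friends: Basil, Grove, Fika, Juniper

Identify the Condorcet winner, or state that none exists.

Head-to-head results (15 friends):
Juniper–Fika: Fika 9–6.
Juniper vs Basil: Juniper wins 8–7.
Juniper vs Grove: Juniper, 8–7.
Fika–Basil: Fika 8–7.
Fika–Grove: Grove 13–2.
Basil vs Grove: Grove, 9–6.
Every restaurant loses at least once (Juniper loses to Fika; Fika loses to Grove; Basil loses to Juniper; Grove loses to Juniper). The majority relation contains the cycle Juniper > Grove > Fika > Juniper, so there is no Condorcet winner.

none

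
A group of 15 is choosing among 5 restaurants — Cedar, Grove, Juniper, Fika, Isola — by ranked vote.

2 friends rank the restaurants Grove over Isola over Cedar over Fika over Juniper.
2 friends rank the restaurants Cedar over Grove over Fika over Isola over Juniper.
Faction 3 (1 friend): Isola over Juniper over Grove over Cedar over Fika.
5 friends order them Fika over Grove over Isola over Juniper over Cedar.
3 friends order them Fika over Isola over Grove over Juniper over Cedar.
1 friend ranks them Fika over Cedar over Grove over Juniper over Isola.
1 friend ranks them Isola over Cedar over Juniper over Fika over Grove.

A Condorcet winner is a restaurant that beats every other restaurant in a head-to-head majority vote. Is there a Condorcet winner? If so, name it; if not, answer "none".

Pairwise majorities:
Cedar vs Grove: 2+1+1 = 4 for Cedar, 11 for Grove — Grove by 11–4.
Cedar vs Juniper: 2+2+1+1 = 6 for Cedar, 9 for Juniper — Juniper by 9–6.
Cedar vs Fika: Cedar preferred on 2+2+1+1 = 6 ballots; Fika wins 9–6.
Cedar vs Isola: 2+1 = 3 for Cedar, 12 for Isola — Isola by 12–3.
Grove vs Juniper: 13 to 2, Grove.
Grove vs Fika: Grove is ranked higher on 2+2+1 = 5 ballots, Fika on 10. Fika wins 10–5.
Grove vs Isola: 2+2+5+1 = 10 for Grove, 5 for Isola — Grove by 10–5.
Juniper vs Fika: Juniper preferred on 1+1 = 2 ballots; Fika wins 13–2.
Juniper vs Isola: 1 to 14, Isola.
Fika vs Isola: 11 to 4, Fika.
Fika beats each of Cedar, Grove, Juniper, Isola — Fika is the Condorcet winner.

Fika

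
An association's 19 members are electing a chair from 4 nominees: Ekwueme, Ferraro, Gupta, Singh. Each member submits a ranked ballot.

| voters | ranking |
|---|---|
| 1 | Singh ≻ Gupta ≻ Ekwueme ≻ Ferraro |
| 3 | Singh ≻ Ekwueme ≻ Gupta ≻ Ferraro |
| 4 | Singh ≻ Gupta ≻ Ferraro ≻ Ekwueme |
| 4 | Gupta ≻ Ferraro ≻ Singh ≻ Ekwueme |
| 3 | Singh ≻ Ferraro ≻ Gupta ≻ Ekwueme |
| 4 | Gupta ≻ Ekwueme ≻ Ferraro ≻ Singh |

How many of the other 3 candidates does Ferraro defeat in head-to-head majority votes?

1

Ferraro against each rival (19 voters):
Ferraro vs Ekwueme: 4+4+3 = 11 for Ferraro, 8 for Ekwueme — Ferraro by 11–8.
Ferraro–Gupta: Gupta 16–3.
Ferraro vs Singh: Ferraro is ranked higher on 4+4 = 8 ballots, Singh on 11. Singh wins 11–8.
Ferraro beats Ekwueme; loses to Gupta, Singh — 1 pairwise win.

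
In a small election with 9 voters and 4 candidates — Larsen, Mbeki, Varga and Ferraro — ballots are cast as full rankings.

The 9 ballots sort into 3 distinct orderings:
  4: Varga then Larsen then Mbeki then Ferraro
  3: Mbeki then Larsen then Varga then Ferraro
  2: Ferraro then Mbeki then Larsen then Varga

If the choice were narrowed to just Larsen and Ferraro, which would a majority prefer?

Larsen

Ballots ranking Larsen above Ferraro: 4 + 3 = 7.
Ballots ranking Ferraro above Larsen: 9 − 7 = 2.
Larsen wins the head-to-head 7–2.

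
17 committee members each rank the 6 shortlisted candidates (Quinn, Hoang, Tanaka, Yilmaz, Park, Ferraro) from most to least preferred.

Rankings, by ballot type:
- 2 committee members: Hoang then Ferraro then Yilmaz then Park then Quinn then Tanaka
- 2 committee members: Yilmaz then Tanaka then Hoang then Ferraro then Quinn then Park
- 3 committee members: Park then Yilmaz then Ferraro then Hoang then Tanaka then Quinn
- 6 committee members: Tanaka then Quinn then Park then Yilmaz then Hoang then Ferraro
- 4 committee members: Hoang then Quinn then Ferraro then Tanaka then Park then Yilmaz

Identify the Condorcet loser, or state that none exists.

Head-to-head results (17 committee members):
Quinn vs Hoang: 6 to 11, Hoang.
Quinn vs Tanaka: Quinn preferred on 2+4 = 6 ballots; Tanaka wins 11–6.
Quinn–Yilmaz: Quinn 10–7.
Quinn vs Park: Quinn is ranked higher on 2+6+4 = 12 ballots, Park on 5. Quinn wins 12–5.
Quinn vs Ferraro: Quinn wins 10–7.
Hoang vs Tanaka: 2+3+4 = 9 for Hoang, 8 for Tanaka — Hoang by 9–8.
Hoang vs Yilmaz: Yilmaz, 11–6.
Hoang vs Park: Park, 9–8.
Hoang vs Ferraro: Hoang preferred on 2+2+6+4 = 14 ballots; Hoang wins 14–3.
Tanaka–Yilmaz: Tanaka 10–7.
Tanaka vs Park: Tanaka, 12–5.
Tanaka vs Ferraro: 8 to 9, Ferraro.
Yilmaz vs Park: 2+2 = 4 for Yilmaz, 13 for Park — Park by 13–4.
Yilmaz vs Ferraro: 11 to 6, Yilmaz.
Park–Ferraro: Park 9–8.
Each candidate has at least one pairwise win (Quinn beats Yilmaz; Hoang beats Quinn; Tanaka beats Quinn; Yilmaz beats Hoang; Park beats Hoang; Ferraro beats Tanaka) — no Condorcet loser.

none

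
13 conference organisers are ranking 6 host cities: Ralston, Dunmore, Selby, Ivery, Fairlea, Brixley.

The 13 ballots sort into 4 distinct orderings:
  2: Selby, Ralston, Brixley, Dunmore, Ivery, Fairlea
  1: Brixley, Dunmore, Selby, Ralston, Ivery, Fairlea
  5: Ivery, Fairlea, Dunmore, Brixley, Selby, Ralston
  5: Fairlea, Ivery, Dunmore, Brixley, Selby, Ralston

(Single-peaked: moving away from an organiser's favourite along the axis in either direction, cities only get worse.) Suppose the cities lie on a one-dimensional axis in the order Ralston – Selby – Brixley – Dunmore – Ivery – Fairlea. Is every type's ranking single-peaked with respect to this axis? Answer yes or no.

Axis positions: Ralston=1, Selby=2, Brixley=3, Dunmore=4, Ivery=5, Fairlea=6.
Type 1 (peak Selby at position 2): ranking walks positions 2-1-3-4-5-6, expanding outward from the peak — single-peaked.
Type 2 (peak Brixley at position 3): ranking walks positions 3-4-2-1-5-6, expanding outward from the peak — single-peaked.
Type 3 (peak Ivery at position 5): ranking walks positions 5-6-4-3-2-1, expanding outward from the peak — single-peaked.
Type 4 (peak Fairlea at position 6): ranking walks positions 6-5-4-3-2-1, expanding outward from the peak — single-peaked.
Every ranking is single-peaked on this axis.

yes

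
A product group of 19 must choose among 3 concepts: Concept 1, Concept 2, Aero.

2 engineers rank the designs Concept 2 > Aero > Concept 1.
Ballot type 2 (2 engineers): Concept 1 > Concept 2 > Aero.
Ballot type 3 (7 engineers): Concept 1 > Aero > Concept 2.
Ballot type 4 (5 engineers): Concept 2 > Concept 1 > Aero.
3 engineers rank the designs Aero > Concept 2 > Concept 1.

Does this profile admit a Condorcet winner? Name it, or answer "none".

none

Pairwise majorities:
Concept 1 vs Concept 2: 2+7 = 9 for Concept 1, 10 for Concept 2 — Concept 2 by 10–9.
Concept 1 vs Aero: 2+7+5 = 14 for Concept 1, 5 for Aero — Concept 1 by 14–5.
Concept 2 vs Aero: Concept 2 is ranked higher on 2+2+5 = 9 ballots, Aero on 10. Aero wins 10–9.
Every design loses at least once (Concept 1 loses to Concept 2; Concept 2 loses to Aero; Aero loses to Concept 1). The majority relation contains the cycle Concept 1 → Aero → Concept 2 → Concept 1, so there is no Condorcet winner.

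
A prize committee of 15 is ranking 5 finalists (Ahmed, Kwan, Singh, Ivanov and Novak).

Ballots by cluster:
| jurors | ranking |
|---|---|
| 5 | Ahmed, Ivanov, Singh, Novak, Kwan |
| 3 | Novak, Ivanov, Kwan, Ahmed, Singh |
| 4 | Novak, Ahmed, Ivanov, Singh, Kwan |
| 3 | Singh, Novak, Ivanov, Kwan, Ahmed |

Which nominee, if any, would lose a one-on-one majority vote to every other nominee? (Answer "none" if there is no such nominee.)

Head-to-head results (15 jurors):
Ahmed vs Kwan: Ahmed is ranked higher on 5+4 = 9 ballots, Kwan on 6. Ahmed wins 9–6.
Ahmed vs Singh: 12 to 3, Ahmed.
Ahmed vs Ivanov: 5+4 = 9 for Ahmed, 6 for Ivanov — Ahmed by 9–6.
Ahmed vs Novak: 5 to 10, Novak.
Kwan vs Singh: 3 for Kwan, 12 for Singh — Singh by 12–3.
Kwan vs Ivanov: Kwan preferred on 0 ballots; Ivanov wins 15–0.
Kwan vs Novak: Kwan preferred on 0 ballots; Novak wins 15–0.
Singh vs Ivanov: Ivanov wins 12–3.
Singh vs Novak: 8 to 7, Singh.
Ivanov vs Novak: Ivanov is ranked higher on 5 ballots, Novak on 10. Novak wins 10–5.
Kwan is beaten in every head-to-head and is the Condorcet loser.

Kwan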